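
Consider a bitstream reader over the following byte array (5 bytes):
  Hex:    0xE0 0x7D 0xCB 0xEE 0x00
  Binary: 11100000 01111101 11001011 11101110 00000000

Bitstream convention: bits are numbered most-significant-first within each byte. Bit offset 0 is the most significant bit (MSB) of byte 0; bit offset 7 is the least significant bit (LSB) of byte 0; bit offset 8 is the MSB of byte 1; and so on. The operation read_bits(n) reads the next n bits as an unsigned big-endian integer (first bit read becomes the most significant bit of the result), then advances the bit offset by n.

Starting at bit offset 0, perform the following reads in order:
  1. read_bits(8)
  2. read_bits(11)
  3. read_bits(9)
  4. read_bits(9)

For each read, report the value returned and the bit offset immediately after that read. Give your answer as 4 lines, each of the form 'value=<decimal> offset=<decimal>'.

Read 1: bits[0:8] width=8 -> value=224 (bin 11100000); offset now 8 = byte 1 bit 0; 32 bits remain
Read 2: bits[8:19] width=11 -> value=1006 (bin 01111101110); offset now 19 = byte 2 bit 3; 21 bits remain
Read 3: bits[19:28] width=9 -> value=190 (bin 010111110); offset now 28 = byte 3 bit 4; 12 bits remain
Read 4: bits[28:37] width=9 -> value=448 (bin 111000000); offset now 37 = byte 4 bit 5; 3 bits remain

Answer: value=224 offset=8
value=1006 offset=19
value=190 offset=28
value=448 offset=37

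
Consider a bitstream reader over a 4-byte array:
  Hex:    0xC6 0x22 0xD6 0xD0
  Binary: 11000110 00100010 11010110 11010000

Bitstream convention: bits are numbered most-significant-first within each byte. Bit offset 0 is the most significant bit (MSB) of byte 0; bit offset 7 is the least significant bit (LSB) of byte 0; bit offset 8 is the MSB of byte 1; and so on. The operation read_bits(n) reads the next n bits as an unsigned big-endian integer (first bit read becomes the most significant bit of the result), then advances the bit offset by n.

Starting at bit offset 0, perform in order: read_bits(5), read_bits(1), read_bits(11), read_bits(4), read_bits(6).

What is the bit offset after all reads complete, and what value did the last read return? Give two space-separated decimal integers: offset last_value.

Read 1: bits[0:5] width=5 -> value=24 (bin 11000); offset now 5 = byte 0 bit 5; 27 bits remain
Read 2: bits[5:6] width=1 -> value=1 (bin 1); offset now 6 = byte 0 bit 6; 26 bits remain
Read 3: bits[6:17] width=11 -> value=1093 (bin 10001000101); offset now 17 = byte 2 bit 1; 15 bits remain
Read 4: bits[17:21] width=4 -> value=10 (bin 1010); offset now 21 = byte 2 bit 5; 11 bits remain
Read 5: bits[21:27] width=6 -> value=54 (bin 110110); offset now 27 = byte 3 bit 3; 5 bits remain

Answer: 27 54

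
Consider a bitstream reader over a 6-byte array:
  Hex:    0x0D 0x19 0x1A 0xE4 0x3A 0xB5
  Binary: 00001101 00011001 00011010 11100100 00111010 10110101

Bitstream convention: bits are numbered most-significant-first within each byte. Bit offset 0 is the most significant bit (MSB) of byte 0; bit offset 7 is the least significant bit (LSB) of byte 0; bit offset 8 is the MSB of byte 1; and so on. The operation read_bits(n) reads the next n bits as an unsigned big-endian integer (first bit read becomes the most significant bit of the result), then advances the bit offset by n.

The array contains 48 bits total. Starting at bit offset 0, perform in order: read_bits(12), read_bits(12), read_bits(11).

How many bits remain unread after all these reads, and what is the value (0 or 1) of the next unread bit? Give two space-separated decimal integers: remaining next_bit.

Answer: 13 1

Derivation:
Read 1: bits[0:12] width=12 -> value=209 (bin 000011010001); offset now 12 = byte 1 bit 4; 36 bits remain
Read 2: bits[12:24] width=12 -> value=2330 (bin 100100011010); offset now 24 = byte 3 bit 0; 24 bits remain
Read 3: bits[24:35] width=11 -> value=1825 (bin 11100100001); offset now 35 = byte 4 bit 3; 13 bits remain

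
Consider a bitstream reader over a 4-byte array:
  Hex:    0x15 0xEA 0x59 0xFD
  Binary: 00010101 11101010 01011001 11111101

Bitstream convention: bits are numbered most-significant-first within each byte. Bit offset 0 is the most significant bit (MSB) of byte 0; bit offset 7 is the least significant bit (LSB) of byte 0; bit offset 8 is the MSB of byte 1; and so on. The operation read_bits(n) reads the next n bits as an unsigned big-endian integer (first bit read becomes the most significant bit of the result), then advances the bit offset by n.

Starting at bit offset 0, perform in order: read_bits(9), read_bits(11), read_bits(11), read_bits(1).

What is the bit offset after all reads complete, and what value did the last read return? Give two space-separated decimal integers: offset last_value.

Read 1: bits[0:9] width=9 -> value=43 (bin 000101011); offset now 9 = byte 1 bit 1; 23 bits remain
Read 2: bits[9:20] width=11 -> value=1701 (bin 11010100101); offset now 20 = byte 2 bit 4; 12 bits remain
Read 3: bits[20:31] width=11 -> value=1278 (bin 10011111110); offset now 31 = byte 3 bit 7; 1 bits remain
Read 4: bits[31:32] width=1 -> value=1 (bin 1); offset now 32 = byte 4 bit 0; 0 bits remain

Answer: 32 1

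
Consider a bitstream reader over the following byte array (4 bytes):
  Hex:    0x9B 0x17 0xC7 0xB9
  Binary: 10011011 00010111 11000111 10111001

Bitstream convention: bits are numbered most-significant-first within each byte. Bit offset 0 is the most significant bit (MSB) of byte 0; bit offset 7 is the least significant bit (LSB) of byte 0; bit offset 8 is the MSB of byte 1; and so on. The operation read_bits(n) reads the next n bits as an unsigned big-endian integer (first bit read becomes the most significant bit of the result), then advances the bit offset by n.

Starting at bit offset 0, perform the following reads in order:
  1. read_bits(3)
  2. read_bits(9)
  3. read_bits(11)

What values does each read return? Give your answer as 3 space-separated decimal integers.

Read 1: bits[0:3] width=3 -> value=4 (bin 100); offset now 3 = byte 0 bit 3; 29 bits remain
Read 2: bits[3:12] width=9 -> value=433 (bin 110110001); offset now 12 = byte 1 bit 4; 20 bits remain
Read 3: bits[12:23] width=11 -> value=995 (bin 01111100011); offset now 23 = byte 2 bit 7; 9 bits remain

Answer: 4 433 995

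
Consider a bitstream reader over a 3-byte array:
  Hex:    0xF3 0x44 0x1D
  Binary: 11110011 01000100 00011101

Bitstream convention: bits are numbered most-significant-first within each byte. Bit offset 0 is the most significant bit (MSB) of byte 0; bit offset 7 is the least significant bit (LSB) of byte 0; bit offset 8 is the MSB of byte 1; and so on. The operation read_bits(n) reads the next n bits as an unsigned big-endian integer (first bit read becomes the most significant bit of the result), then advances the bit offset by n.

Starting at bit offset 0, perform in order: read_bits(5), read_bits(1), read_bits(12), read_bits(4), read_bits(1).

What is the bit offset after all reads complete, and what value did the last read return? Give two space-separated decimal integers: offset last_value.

Answer: 23 0

Derivation:
Read 1: bits[0:5] width=5 -> value=30 (bin 11110); offset now 5 = byte 0 bit 5; 19 bits remain
Read 2: bits[5:6] width=1 -> value=0 (bin 0); offset now 6 = byte 0 bit 6; 18 bits remain
Read 3: bits[6:18] width=12 -> value=3344 (bin 110100010000); offset now 18 = byte 2 bit 2; 6 bits remain
Read 4: bits[18:22] width=4 -> value=7 (bin 0111); offset now 22 = byte 2 bit 6; 2 bits remain
Read 5: bits[22:23] width=1 -> value=0 (bin 0); offset now 23 = byte 2 bit 7; 1 bits remain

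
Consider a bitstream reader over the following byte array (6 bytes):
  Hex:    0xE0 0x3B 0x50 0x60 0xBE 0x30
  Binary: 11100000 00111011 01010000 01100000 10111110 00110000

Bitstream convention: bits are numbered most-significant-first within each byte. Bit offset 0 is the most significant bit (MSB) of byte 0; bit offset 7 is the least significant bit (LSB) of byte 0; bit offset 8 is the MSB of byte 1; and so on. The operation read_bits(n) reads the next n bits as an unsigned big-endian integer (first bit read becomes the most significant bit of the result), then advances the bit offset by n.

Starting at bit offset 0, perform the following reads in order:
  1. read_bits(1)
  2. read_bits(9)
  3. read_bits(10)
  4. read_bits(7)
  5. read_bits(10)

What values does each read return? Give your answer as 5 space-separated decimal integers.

Answer: 1 384 949 3 23

Derivation:
Read 1: bits[0:1] width=1 -> value=1 (bin 1); offset now 1 = byte 0 bit 1; 47 bits remain
Read 2: bits[1:10] width=9 -> value=384 (bin 110000000); offset now 10 = byte 1 bit 2; 38 bits remain
Read 3: bits[10:20] width=10 -> value=949 (bin 1110110101); offset now 20 = byte 2 bit 4; 28 bits remain
Read 4: bits[20:27] width=7 -> value=3 (bin 0000011); offset now 27 = byte 3 bit 3; 21 bits remain
Read 5: bits[27:37] width=10 -> value=23 (bin 0000010111); offset now 37 = byte 4 bit 5; 11 bits remain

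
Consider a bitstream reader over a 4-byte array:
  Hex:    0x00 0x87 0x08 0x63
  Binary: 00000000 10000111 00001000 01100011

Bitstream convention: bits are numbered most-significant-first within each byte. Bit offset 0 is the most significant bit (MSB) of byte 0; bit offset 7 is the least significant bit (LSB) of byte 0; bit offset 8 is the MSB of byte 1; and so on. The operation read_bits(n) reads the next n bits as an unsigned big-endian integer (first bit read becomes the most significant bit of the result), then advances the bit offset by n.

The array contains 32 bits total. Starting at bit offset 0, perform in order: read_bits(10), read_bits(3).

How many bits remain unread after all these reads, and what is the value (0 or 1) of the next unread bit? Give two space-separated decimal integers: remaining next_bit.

Answer: 19 1

Derivation:
Read 1: bits[0:10] width=10 -> value=2 (bin 0000000010); offset now 10 = byte 1 bit 2; 22 bits remain
Read 2: bits[10:13] width=3 -> value=0 (bin 000); offset now 13 = byte 1 bit 5; 19 bits remain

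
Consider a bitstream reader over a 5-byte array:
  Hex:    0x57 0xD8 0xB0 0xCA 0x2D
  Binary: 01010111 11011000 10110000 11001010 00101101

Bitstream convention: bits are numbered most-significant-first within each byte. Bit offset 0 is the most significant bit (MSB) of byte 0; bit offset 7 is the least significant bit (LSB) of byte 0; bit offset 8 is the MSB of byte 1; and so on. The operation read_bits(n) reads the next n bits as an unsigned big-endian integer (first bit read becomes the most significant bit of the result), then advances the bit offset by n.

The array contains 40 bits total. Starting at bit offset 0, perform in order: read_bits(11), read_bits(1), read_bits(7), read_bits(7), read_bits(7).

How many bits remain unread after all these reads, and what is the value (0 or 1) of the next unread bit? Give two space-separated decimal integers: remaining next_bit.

Answer: 7 0

Derivation:
Read 1: bits[0:11] width=11 -> value=702 (bin 01010111110); offset now 11 = byte 1 bit 3; 29 bits remain
Read 2: bits[11:12] width=1 -> value=1 (bin 1); offset now 12 = byte 1 bit 4; 28 bits remain
Read 3: bits[12:19] width=7 -> value=69 (bin 1000101); offset now 19 = byte 2 bit 3; 21 bits remain
Read 4: bits[19:26] width=7 -> value=67 (bin 1000011); offset now 26 = byte 3 bit 2; 14 bits remain
Read 5: bits[26:33] width=7 -> value=20 (bin 0010100); offset now 33 = byte 4 bit 1; 7 bits remain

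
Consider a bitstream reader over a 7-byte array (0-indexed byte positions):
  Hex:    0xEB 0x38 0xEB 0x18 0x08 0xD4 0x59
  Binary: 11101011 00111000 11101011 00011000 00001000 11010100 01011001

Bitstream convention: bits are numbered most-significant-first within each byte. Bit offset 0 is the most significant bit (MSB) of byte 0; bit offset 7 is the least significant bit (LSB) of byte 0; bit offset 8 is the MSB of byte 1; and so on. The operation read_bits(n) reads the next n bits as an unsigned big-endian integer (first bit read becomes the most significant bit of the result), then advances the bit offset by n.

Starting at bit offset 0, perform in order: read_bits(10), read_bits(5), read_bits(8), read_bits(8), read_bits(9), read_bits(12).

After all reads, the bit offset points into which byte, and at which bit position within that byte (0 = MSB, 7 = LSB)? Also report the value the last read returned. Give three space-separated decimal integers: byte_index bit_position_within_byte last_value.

Answer: 6 4 3397

Derivation:
Read 1: bits[0:10] width=10 -> value=940 (bin 1110101100); offset now 10 = byte 1 bit 2; 46 bits remain
Read 2: bits[10:15] width=5 -> value=28 (bin 11100); offset now 15 = byte 1 bit 7; 41 bits remain
Read 3: bits[15:23] width=8 -> value=117 (bin 01110101); offset now 23 = byte 2 bit 7; 33 bits remain
Read 4: bits[23:31] width=8 -> value=140 (bin 10001100); offset now 31 = byte 3 bit 7; 25 bits remain
Read 5: bits[31:40] width=9 -> value=8 (bin 000001000); offset now 40 = byte 5 bit 0; 16 bits remain
Read 6: bits[40:52] width=12 -> value=3397 (bin 110101000101); offset now 52 = byte 6 bit 4; 4 bits remain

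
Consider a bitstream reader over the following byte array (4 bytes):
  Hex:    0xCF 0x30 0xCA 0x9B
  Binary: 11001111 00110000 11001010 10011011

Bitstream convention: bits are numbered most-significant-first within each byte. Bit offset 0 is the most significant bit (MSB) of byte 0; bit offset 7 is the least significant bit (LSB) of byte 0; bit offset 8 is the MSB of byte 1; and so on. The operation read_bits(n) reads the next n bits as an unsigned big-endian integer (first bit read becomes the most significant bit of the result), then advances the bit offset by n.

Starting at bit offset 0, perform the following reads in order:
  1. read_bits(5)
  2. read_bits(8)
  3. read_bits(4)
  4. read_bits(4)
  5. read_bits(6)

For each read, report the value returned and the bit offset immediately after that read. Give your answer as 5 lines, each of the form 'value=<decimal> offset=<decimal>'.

Answer: value=25 offset=5
value=230 offset=13
value=1 offset=17
value=9 offset=21
value=20 offset=27

Derivation:
Read 1: bits[0:5] width=5 -> value=25 (bin 11001); offset now 5 = byte 0 bit 5; 27 bits remain
Read 2: bits[5:13] width=8 -> value=230 (bin 11100110); offset now 13 = byte 1 bit 5; 19 bits remain
Read 3: bits[13:17] width=4 -> value=1 (bin 0001); offset now 17 = byte 2 bit 1; 15 bits remain
Read 4: bits[17:21] width=4 -> value=9 (bin 1001); offset now 21 = byte 2 bit 5; 11 bits remain
Read 5: bits[21:27] width=6 -> value=20 (bin 010100); offset now 27 = byte 3 bit 3; 5 bits remain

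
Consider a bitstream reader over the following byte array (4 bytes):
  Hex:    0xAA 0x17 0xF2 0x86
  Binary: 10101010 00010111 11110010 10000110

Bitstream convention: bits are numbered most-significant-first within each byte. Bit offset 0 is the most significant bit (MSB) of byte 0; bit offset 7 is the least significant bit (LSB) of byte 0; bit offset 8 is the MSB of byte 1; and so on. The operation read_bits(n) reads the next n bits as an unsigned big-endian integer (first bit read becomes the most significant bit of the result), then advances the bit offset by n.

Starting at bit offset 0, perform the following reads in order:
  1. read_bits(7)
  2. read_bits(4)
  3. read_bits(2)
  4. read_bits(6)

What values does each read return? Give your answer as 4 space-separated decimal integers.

Read 1: bits[0:7] width=7 -> value=85 (bin 1010101); offset now 7 = byte 0 bit 7; 25 bits remain
Read 2: bits[7:11] width=4 -> value=0 (bin 0000); offset now 11 = byte 1 bit 3; 21 bits remain
Read 3: bits[11:13] width=2 -> value=2 (bin 10); offset now 13 = byte 1 bit 5; 19 bits remain
Read 4: bits[13:19] width=6 -> value=63 (bin 111111); offset now 19 = byte 2 bit 3; 13 bits remain

Answer: 85 0 2 63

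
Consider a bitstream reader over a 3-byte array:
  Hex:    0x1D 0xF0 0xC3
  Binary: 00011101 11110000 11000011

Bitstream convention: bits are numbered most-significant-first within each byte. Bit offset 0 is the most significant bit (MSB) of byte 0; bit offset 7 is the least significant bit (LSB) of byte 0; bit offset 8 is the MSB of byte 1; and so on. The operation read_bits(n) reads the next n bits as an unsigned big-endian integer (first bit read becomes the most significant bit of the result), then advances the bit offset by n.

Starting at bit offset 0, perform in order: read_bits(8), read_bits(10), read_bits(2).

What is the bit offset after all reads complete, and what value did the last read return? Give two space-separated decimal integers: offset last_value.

Read 1: bits[0:8] width=8 -> value=29 (bin 00011101); offset now 8 = byte 1 bit 0; 16 bits remain
Read 2: bits[8:18] width=10 -> value=963 (bin 1111000011); offset now 18 = byte 2 bit 2; 6 bits remain
Read 3: bits[18:20] width=2 -> value=0 (bin 00); offset now 20 = byte 2 bit 4; 4 bits remain

Answer: 20 0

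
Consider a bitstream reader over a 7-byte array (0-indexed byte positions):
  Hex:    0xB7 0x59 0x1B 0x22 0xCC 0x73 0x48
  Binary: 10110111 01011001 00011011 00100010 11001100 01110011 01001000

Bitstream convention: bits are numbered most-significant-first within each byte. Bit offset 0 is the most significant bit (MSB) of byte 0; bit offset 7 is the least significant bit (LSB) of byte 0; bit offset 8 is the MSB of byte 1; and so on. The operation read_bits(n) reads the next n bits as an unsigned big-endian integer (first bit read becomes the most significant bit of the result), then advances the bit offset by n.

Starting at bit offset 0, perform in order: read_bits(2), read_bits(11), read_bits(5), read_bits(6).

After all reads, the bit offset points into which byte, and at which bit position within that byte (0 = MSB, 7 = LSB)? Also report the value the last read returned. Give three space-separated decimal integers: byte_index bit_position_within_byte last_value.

Read 1: bits[0:2] width=2 -> value=2 (bin 10); offset now 2 = byte 0 bit 2; 54 bits remain
Read 2: bits[2:13] width=11 -> value=1771 (bin 11011101011); offset now 13 = byte 1 bit 5; 43 bits remain
Read 3: bits[13:18] width=5 -> value=4 (bin 00100); offset now 18 = byte 2 bit 2; 38 bits remain
Read 4: bits[18:24] width=6 -> value=27 (bin 011011); offset now 24 = byte 3 bit 0; 32 bits remain

Answer: 3 0 27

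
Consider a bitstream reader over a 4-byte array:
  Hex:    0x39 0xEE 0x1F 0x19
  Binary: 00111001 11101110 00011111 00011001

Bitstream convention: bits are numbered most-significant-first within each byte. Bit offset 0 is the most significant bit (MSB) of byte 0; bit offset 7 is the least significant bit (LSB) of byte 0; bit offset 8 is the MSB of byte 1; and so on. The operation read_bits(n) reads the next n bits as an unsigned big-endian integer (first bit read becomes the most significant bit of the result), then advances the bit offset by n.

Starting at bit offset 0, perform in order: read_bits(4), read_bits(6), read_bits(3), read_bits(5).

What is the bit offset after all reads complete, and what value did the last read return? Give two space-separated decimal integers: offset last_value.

Read 1: bits[0:4] width=4 -> value=3 (bin 0011); offset now 4 = byte 0 bit 4; 28 bits remain
Read 2: bits[4:10] width=6 -> value=39 (bin 100111); offset now 10 = byte 1 bit 2; 22 bits remain
Read 3: bits[10:13] width=3 -> value=5 (bin 101); offset now 13 = byte 1 bit 5; 19 bits remain
Read 4: bits[13:18] width=5 -> value=24 (bin 11000); offset now 18 = byte 2 bit 2; 14 bits remain

Answer: 18 24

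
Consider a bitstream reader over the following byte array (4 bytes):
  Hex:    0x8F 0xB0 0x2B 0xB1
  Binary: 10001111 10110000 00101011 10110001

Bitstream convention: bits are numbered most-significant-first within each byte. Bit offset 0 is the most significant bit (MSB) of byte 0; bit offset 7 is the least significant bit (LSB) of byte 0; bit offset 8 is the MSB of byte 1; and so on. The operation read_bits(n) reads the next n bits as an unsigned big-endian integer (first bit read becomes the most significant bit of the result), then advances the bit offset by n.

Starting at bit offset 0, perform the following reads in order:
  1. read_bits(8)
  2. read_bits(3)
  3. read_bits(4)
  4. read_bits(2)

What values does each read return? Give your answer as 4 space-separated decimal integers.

Read 1: bits[0:8] width=8 -> value=143 (bin 10001111); offset now 8 = byte 1 bit 0; 24 bits remain
Read 2: bits[8:11] width=3 -> value=5 (bin 101); offset now 11 = byte 1 bit 3; 21 bits remain
Read 3: bits[11:15] width=4 -> value=8 (bin 1000); offset now 15 = byte 1 bit 7; 17 bits remain
Read 4: bits[15:17] width=2 -> value=0 (bin 00); offset now 17 = byte 2 bit 1; 15 bits remain

Answer: 143 5 8 0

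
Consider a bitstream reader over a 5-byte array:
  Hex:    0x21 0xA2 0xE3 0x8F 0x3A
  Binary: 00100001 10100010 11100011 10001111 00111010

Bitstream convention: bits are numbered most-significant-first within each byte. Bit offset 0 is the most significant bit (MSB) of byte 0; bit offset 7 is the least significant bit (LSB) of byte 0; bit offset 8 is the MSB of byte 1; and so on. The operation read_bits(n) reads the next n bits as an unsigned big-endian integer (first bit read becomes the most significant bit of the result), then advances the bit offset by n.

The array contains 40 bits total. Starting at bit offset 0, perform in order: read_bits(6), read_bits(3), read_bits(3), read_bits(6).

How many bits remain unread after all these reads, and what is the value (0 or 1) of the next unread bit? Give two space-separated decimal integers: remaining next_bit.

Answer: 22 1

Derivation:
Read 1: bits[0:6] width=6 -> value=8 (bin 001000); offset now 6 = byte 0 bit 6; 34 bits remain
Read 2: bits[6:9] width=3 -> value=3 (bin 011); offset now 9 = byte 1 bit 1; 31 bits remain
Read 3: bits[9:12] width=3 -> value=2 (bin 010); offset now 12 = byte 1 bit 4; 28 bits remain
Read 4: bits[12:18] width=6 -> value=11 (bin 001011); offset now 18 = byte 2 bit 2; 22 bits remain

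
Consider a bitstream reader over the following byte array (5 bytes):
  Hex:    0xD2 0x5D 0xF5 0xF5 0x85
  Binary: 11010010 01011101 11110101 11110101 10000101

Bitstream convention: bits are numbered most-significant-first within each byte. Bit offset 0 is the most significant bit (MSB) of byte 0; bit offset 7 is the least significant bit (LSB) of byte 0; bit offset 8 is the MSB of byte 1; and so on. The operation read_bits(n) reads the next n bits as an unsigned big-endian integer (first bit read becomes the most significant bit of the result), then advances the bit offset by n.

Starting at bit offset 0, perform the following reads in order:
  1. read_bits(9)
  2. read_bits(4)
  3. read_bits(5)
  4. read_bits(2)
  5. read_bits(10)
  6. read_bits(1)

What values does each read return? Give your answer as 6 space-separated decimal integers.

Read 1: bits[0:9] width=9 -> value=420 (bin 110100100); offset now 9 = byte 1 bit 1; 31 bits remain
Read 2: bits[9:13] width=4 -> value=11 (bin 1011); offset now 13 = byte 1 bit 5; 27 bits remain
Read 3: bits[13:18] width=5 -> value=23 (bin 10111); offset now 18 = byte 2 bit 2; 22 bits remain
Read 4: bits[18:20] width=2 -> value=3 (bin 11); offset now 20 = byte 2 bit 4; 20 bits remain
Read 5: bits[20:30] width=10 -> value=381 (bin 0101111101); offset now 30 = byte 3 bit 6; 10 bits remain
Read 6: bits[30:31] width=1 -> value=0 (bin 0); offset now 31 = byte 3 bit 7; 9 bits remain

Answer: 420 11 23 3 381 0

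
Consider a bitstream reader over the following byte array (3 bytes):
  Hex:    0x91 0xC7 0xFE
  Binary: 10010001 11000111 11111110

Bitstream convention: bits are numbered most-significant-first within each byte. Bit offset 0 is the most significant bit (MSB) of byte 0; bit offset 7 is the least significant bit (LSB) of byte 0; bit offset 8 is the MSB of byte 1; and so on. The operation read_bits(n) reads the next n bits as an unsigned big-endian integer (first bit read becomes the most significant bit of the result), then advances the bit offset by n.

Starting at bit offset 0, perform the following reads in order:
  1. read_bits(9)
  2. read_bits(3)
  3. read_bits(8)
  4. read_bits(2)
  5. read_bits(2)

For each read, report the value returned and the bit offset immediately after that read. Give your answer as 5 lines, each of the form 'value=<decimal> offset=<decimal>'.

Answer: value=291 offset=9
value=4 offset=12
value=127 offset=20
value=3 offset=22
value=2 offset=24

Derivation:
Read 1: bits[0:9] width=9 -> value=291 (bin 100100011); offset now 9 = byte 1 bit 1; 15 bits remain
Read 2: bits[9:12] width=3 -> value=4 (bin 100); offset now 12 = byte 1 bit 4; 12 bits remain
Read 3: bits[12:20] width=8 -> value=127 (bin 01111111); offset now 20 = byte 2 bit 4; 4 bits remain
Read 4: bits[20:22] width=2 -> value=3 (bin 11); offset now 22 = byte 2 bit 6; 2 bits remain
Read 5: bits[22:24] width=2 -> value=2 (bin 10); offset now 24 = byte 3 bit 0; 0 bits remain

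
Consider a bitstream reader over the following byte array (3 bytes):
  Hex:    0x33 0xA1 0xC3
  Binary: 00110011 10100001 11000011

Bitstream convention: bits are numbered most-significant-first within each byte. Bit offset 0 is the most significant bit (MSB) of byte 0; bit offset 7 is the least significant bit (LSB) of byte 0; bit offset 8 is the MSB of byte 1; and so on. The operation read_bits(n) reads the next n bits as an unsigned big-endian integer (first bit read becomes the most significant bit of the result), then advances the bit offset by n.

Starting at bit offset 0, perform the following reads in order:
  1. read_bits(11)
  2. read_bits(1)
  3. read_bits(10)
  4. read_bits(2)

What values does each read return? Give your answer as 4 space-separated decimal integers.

Read 1: bits[0:11] width=11 -> value=413 (bin 00110011101); offset now 11 = byte 1 bit 3; 13 bits remain
Read 2: bits[11:12] width=1 -> value=0 (bin 0); offset now 12 = byte 1 bit 4; 12 bits remain
Read 3: bits[12:22] width=10 -> value=112 (bin 0001110000); offset now 22 = byte 2 bit 6; 2 bits remain
Read 4: bits[22:24] width=2 -> value=3 (bin 11); offset now 24 = byte 3 bit 0; 0 bits remain

Answer: 413 0 112 3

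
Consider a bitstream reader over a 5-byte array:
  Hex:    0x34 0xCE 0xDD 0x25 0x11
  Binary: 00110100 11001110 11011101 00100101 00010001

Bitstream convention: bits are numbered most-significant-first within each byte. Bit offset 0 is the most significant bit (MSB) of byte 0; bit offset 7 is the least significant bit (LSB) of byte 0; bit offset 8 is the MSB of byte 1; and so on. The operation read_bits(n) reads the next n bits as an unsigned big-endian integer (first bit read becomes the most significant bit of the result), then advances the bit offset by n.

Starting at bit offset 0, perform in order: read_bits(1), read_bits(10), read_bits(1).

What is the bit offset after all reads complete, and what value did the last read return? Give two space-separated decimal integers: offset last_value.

Answer: 12 0

Derivation:
Read 1: bits[0:1] width=1 -> value=0 (bin 0); offset now 1 = byte 0 bit 1; 39 bits remain
Read 2: bits[1:11] width=10 -> value=422 (bin 0110100110); offset now 11 = byte 1 bit 3; 29 bits remain
Read 3: bits[11:12] width=1 -> value=0 (bin 0); offset now 12 = byte 1 bit 4; 28 bits remain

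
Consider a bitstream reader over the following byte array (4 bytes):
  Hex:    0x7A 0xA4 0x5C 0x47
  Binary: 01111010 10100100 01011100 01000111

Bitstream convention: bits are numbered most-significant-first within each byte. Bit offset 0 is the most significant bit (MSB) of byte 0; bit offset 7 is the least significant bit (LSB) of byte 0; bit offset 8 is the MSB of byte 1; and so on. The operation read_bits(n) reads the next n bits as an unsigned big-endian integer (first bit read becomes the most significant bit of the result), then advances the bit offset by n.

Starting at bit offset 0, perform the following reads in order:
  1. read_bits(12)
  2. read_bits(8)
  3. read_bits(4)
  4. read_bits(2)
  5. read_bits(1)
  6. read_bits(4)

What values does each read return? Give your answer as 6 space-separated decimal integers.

Read 1: bits[0:12] width=12 -> value=1962 (bin 011110101010); offset now 12 = byte 1 bit 4; 20 bits remain
Read 2: bits[12:20] width=8 -> value=69 (bin 01000101); offset now 20 = byte 2 bit 4; 12 bits remain
Read 3: bits[20:24] width=4 -> value=12 (bin 1100); offset now 24 = byte 3 bit 0; 8 bits remain
Read 4: bits[24:26] width=2 -> value=1 (bin 01); offset now 26 = byte 3 bit 2; 6 bits remain
Read 5: bits[26:27] width=1 -> value=0 (bin 0); offset now 27 = byte 3 bit 3; 5 bits remain
Read 6: bits[27:31] width=4 -> value=3 (bin 0011); offset now 31 = byte 3 bit 7; 1 bits remain

Answer: 1962 69 12 1 0 3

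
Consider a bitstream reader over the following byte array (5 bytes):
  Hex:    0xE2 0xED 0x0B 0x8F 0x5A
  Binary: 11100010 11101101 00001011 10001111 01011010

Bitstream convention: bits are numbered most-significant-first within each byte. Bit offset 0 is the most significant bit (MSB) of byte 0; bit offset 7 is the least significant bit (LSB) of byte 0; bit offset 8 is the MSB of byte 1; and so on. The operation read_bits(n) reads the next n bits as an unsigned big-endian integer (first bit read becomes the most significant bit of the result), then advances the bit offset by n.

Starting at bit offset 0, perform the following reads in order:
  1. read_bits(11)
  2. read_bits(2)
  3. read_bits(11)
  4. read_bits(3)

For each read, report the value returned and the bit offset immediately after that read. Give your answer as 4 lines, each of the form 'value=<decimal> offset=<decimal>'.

Answer: value=1815 offset=11
value=1 offset=13
value=1291 offset=24
value=4 offset=27

Derivation:
Read 1: bits[0:11] width=11 -> value=1815 (bin 11100010111); offset now 11 = byte 1 bit 3; 29 bits remain
Read 2: bits[11:13] width=2 -> value=1 (bin 01); offset now 13 = byte 1 bit 5; 27 bits remain
Read 3: bits[13:24] width=11 -> value=1291 (bin 10100001011); offset now 24 = byte 3 bit 0; 16 bits remain
Read 4: bits[24:27] width=3 -> value=4 (bin 100); offset now 27 = byte 3 bit 3; 13 bits remain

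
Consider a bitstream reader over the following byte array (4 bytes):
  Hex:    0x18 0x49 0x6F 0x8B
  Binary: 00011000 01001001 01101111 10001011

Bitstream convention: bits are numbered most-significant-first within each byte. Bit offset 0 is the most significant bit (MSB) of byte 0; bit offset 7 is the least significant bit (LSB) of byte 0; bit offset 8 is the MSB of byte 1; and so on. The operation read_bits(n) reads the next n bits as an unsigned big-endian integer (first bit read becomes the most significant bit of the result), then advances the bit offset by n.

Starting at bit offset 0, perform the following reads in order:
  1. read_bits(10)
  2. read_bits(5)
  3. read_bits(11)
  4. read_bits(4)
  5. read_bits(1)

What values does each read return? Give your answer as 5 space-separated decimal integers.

Answer: 97 4 1470 2 1

Derivation:
Read 1: bits[0:10] width=10 -> value=97 (bin 0001100001); offset now 10 = byte 1 bit 2; 22 bits remain
Read 2: bits[10:15] width=5 -> value=4 (bin 00100); offset now 15 = byte 1 bit 7; 17 bits remain
Read 3: bits[15:26] width=11 -> value=1470 (bin 10110111110); offset now 26 = byte 3 bit 2; 6 bits remain
Read 4: bits[26:30] width=4 -> value=2 (bin 0010); offset now 30 = byte 3 bit 6; 2 bits remain
Read 5: bits[30:31] width=1 -> value=1 (bin 1); offset now 31 = byte 3 bit 7; 1 bits remain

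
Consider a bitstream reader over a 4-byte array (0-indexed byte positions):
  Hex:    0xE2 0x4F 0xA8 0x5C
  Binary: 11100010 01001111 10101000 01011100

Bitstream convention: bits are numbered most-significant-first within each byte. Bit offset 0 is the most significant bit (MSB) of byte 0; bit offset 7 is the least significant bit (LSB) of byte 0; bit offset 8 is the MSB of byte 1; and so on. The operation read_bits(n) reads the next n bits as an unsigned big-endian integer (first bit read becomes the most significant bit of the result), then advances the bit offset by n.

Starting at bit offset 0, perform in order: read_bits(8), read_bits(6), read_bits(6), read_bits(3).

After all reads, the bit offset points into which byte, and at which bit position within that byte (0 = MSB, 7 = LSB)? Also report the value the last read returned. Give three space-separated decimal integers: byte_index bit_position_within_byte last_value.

Read 1: bits[0:8] width=8 -> value=226 (bin 11100010); offset now 8 = byte 1 bit 0; 24 bits remain
Read 2: bits[8:14] width=6 -> value=19 (bin 010011); offset now 14 = byte 1 bit 6; 18 bits remain
Read 3: bits[14:20] width=6 -> value=58 (bin 111010); offset now 20 = byte 2 bit 4; 12 bits remain
Read 4: bits[20:23] width=3 -> value=4 (bin 100); offset now 23 = byte 2 bit 7; 9 bits remain

Answer: 2 7 4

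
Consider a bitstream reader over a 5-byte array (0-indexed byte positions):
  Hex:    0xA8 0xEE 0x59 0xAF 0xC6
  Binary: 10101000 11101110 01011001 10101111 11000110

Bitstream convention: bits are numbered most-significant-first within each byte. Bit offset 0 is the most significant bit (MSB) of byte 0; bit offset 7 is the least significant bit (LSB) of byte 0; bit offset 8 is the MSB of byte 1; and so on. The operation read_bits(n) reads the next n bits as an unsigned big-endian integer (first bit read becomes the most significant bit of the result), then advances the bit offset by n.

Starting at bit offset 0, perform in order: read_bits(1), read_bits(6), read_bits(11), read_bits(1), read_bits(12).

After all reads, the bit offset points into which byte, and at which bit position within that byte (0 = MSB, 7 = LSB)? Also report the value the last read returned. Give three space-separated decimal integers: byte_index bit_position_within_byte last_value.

Read 1: bits[0:1] width=1 -> value=1 (bin 1); offset now 1 = byte 0 bit 1; 39 bits remain
Read 2: bits[1:7] width=6 -> value=20 (bin 010100); offset now 7 = byte 0 bit 7; 33 bits remain
Read 3: bits[7:18] width=11 -> value=953 (bin 01110111001); offset now 18 = byte 2 bit 2; 22 bits remain
Read 4: bits[18:19] width=1 -> value=0 (bin 0); offset now 19 = byte 2 bit 3; 21 bits remain
Read 5: bits[19:31] width=12 -> value=3287 (bin 110011010111); offset now 31 = byte 3 bit 7; 9 bits remain

Answer: 3 7 3287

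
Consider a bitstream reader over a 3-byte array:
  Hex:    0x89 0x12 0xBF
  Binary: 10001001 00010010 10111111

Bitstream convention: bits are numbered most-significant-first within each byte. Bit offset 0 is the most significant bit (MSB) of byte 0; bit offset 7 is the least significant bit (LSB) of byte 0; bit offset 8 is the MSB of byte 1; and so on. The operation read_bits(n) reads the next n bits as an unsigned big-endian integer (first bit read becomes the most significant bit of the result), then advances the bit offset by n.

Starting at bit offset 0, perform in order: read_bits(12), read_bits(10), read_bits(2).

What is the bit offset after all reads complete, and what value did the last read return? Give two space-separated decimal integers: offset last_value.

Read 1: bits[0:12] width=12 -> value=2193 (bin 100010010001); offset now 12 = byte 1 bit 4; 12 bits remain
Read 2: bits[12:22] width=10 -> value=175 (bin 0010101111); offset now 22 = byte 2 bit 6; 2 bits remain
Read 3: bits[22:24] width=2 -> value=3 (bin 11); offset now 24 = byte 3 bit 0; 0 bits remain

Answer: 24 3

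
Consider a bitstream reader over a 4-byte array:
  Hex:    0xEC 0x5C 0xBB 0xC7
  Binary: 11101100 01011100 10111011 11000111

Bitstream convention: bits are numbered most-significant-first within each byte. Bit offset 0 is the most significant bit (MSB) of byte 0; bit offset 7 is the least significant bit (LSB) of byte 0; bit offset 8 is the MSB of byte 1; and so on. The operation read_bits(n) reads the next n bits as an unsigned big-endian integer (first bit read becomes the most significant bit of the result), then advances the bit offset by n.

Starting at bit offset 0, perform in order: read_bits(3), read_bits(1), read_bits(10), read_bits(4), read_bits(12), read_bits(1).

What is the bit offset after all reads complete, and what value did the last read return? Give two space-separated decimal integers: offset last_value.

Answer: 31 1

Derivation:
Read 1: bits[0:3] width=3 -> value=7 (bin 111); offset now 3 = byte 0 bit 3; 29 bits remain
Read 2: bits[3:4] width=1 -> value=0 (bin 0); offset now 4 = byte 0 bit 4; 28 bits remain
Read 3: bits[4:14] width=10 -> value=791 (bin 1100010111); offset now 14 = byte 1 bit 6; 18 bits remain
Read 4: bits[14:18] width=4 -> value=2 (bin 0010); offset now 18 = byte 2 bit 2; 14 bits remain
Read 5: bits[18:30] width=12 -> value=3825 (bin 111011110001); offset now 30 = byte 3 bit 6; 2 bits remain
Read 6: bits[30:31] width=1 -> value=1 (bin 1); offset now 31 = byte 3 bit 7; 1 bits remain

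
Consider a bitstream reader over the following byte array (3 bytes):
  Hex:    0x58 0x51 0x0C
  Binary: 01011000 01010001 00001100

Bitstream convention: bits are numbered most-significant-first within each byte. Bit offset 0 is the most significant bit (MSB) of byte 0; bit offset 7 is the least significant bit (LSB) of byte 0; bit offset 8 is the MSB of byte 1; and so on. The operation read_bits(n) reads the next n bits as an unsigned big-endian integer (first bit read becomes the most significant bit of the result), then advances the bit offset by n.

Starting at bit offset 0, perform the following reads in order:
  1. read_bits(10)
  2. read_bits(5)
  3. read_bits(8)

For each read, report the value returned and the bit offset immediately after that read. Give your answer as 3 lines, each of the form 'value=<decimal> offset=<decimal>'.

Answer: value=353 offset=10
value=8 offset=15
value=134 offset=23

Derivation:
Read 1: bits[0:10] width=10 -> value=353 (bin 0101100001); offset now 10 = byte 1 bit 2; 14 bits remain
Read 2: bits[10:15] width=5 -> value=8 (bin 01000); offset now 15 = byte 1 bit 7; 9 bits remain
Read 3: bits[15:23] width=8 -> value=134 (bin 10000110); offset now 23 = byte 2 bit 7; 1 bits remain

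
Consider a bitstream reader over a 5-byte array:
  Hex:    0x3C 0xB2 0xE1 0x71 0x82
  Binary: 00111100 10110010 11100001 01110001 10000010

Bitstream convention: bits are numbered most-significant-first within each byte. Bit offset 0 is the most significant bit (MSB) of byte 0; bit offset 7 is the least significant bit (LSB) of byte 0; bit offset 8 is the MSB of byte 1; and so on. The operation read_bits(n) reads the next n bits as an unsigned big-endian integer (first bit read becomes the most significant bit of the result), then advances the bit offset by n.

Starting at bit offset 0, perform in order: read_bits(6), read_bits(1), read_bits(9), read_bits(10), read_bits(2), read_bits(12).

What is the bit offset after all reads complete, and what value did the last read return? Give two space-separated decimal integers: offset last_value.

Read 1: bits[0:6] width=6 -> value=15 (bin 001111); offset now 6 = byte 0 bit 6; 34 bits remain
Read 2: bits[6:7] width=1 -> value=0 (bin 0); offset now 7 = byte 0 bit 7; 33 bits remain
Read 3: bits[7:16] width=9 -> value=178 (bin 010110010); offset now 16 = byte 2 bit 0; 24 bits remain
Read 4: bits[16:26] width=10 -> value=901 (bin 1110000101); offset now 26 = byte 3 bit 2; 14 bits remain
Read 5: bits[26:28] width=2 -> value=3 (bin 11); offset now 28 = byte 3 bit 4; 12 bits remain
Read 6: bits[28:40] width=12 -> value=386 (bin 000110000010); offset now 40 = byte 5 bit 0; 0 bits remain

Answer: 40 386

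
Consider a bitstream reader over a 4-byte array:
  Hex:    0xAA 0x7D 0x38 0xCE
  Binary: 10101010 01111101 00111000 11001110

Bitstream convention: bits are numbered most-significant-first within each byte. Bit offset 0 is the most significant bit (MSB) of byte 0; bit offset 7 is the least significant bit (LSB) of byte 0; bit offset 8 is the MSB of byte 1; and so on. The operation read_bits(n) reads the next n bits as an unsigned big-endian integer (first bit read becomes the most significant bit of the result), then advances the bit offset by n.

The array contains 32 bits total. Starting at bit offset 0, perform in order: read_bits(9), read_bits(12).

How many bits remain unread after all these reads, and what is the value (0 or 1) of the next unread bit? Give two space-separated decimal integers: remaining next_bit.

Answer: 11 0

Derivation:
Read 1: bits[0:9] width=9 -> value=340 (bin 101010100); offset now 9 = byte 1 bit 1; 23 bits remain
Read 2: bits[9:21] width=12 -> value=4007 (bin 111110100111); offset now 21 = byte 2 bit 5; 11 bits remain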